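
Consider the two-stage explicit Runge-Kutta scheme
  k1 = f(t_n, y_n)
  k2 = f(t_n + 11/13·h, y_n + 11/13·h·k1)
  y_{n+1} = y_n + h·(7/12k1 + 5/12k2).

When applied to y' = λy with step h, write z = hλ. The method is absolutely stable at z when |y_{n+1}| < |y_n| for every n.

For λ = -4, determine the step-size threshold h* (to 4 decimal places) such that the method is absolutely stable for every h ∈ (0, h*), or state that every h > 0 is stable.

Test eqn y'=λy, z=hλ:
  k1=λy_n ⇒ h·k1=z·y_n;  k2=λ(1+11/13z)y_n ⇒ h·k2=z(1+11/13z)y_n
  y_{n+1}/y_n = 1 + 7/12z + 5/12z(1+11/13z) = 1 + z + 55/156z²
  so R(z) = 1 + z + 55/156z².

Find x<0 with |R(x)|<1.
x=-1.36: |R|=0.2921
R=1: x+55/156x²=0 ⇒ x=−156/55=-2.8364; min R=1−1/(4·55/156)=0.2909>−1
Confirm numerically:
  x=-2.258: |R|=0.53957 <1
  x=-1.853: |R|=0.35757 <1
  x=-1.842: |R|=0.35424 <1
  x=-3.411: |R|=1.69106 >1
  x=-3.367: |R|=1.62991 >1
  x=-2.990: |R|=1.16196 >1
Interval (-2.8364, 0).

(-2.8364,0); λ=-4 ⇒ h* = (156/55)/4 = 0.7091.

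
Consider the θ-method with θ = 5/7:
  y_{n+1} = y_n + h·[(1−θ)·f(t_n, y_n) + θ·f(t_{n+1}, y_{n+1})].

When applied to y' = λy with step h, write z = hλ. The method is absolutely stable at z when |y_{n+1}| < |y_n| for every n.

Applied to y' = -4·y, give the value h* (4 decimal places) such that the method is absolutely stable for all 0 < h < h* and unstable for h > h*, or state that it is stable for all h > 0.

interval (−∞, 0). Any h>0 works for λ=-4.

On y'=λy, z=hλ:
  y_{n+1} = y_n + z·[2/7·y_n + 5/7·y_{n+1}] ⇒ (1 − 5/7z)y_{n+1} = (1 + 2/7z)y_n
  ⇒ R(z) = (1 + 2/7z)/(1 − 5/7z).

Find x<0 with |R(x)|<1.
x=-1.66: |R|=0.2405
x=-2: |R|=0.1765
x=-10: |R|=0.2281
x=-100: |R|=0.3807
θ=5/7≥1/2 ⇒ |1+2/7x|<|1−5/7x| ∀x<0 ⇒ stable on all of ℝ⁻.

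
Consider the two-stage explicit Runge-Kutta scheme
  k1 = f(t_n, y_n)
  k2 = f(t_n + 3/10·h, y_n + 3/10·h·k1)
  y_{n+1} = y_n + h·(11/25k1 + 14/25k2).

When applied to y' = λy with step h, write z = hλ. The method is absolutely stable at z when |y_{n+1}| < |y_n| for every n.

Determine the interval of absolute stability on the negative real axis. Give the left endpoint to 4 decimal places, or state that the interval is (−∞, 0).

Set f=λy, z=hλ:
  k1=λy_n ⇒ h·k1=z·y_n;  k2=λ(1+3/10z)y_n ⇒ h·k2=z(1+3/10z)y_n
  y_{n+1}/y_n = 1 + 11/25z + 14/25z(1+3/10z) = 1 + z + 21/125z²
  so R(z) = 1 + z + 21/125z².

Boundary: |R(x)|=1, x<0.
x=-1.62: |R|=0.1791
R=1: x+21/125x²=0 ⇒ x=−125/21=-5.9524; min R=1−1/(4·21/125)=-0.4881>−1
Confirm numerically:
  x=-5.604: |R|=0.67201 <1
  x=-3.404: |R|=0.45735 <1
  x=-3.265: |R|=0.47408 <1
  x=-6.531: |R|=1.63487 >1
  x=-6.500: |R|=1.59800 >1
  x=-6.328: |R|=1.39932 >1
Stable set (-5.9524, 0).

z∈(-5.9524,0).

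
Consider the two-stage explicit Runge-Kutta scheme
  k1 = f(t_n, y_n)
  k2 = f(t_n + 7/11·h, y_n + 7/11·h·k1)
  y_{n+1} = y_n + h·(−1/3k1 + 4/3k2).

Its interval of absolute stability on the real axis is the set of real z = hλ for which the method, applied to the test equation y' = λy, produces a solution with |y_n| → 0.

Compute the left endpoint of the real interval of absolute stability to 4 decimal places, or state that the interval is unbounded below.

z* = -1.1786.

Set f=λy, z=hλ:
  k1=λy_n ⇒ h·k1=z·y_n;  k2=λ(1+7/11z)y_n ⇒ h·k2=z(1+7/11z)y_n
  y_{n+1}/y_n = 1 − 1/3z + 4/3z(1+7/11z) = 1 + z + 28/33z²
  so R(z) = 1 + z + 28/33z².

Solve |R(x)|<1 on ℝ⁻.
x=-0.83: |R|=0.7545
R=1: x+28/33x²=0 ⇒ x=−33/28=-1.1786; min R=1−1/(4·28/33)=0.7054>−1
Confirm numerically:
  x=-0.765: |R|=0.73155 <1
  x=-0.530: |R|=0.70834 <1
  x=-0.484: |R|=0.71476 <1
  x=-1.539: |R|=1.47065 >1
  x=-1.534: |R|=1.46262 >1
  x=-1.430: |R|=1.30507 >1
So |R|<1 on (-1.1786, 0).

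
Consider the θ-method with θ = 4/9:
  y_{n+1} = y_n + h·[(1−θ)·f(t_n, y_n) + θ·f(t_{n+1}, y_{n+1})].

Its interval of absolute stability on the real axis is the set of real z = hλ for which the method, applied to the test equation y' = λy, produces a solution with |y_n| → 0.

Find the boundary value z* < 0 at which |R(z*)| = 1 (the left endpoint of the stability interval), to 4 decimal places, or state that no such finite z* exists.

Test eqn y'=λy, z=hλ:
  y_{n+1} = y_n + z·[5/9·y_n + 4/9·y_{n+1}] ⇒ (1 − 4/9z)y_{n+1} = (1 + 5/9z)y_n
  ⇒ R(z) = (1 + 5/9z)/(1 − 4/9z).

Need |R(x)|<1, x<0.
x=-0.93: |R|=0.3420
R=−1: 1+5/9x = −1+4/9x ⇒ -1/9x=2 ⇒ x=2/(-1/9)=-18.0000
Confirm numerically:
  x=-16.442: |R|=0.97916 <1
  x=-14.559: |R|=0.94882 <1
  x=-10.433: |R|=0.85084 <1
  x=-18.267: |R|=1.00325 >1
  x=-18.231: |R|=1.00282 >1
So |R|<1 on (-18.0000, 0).

z* = -18.0000.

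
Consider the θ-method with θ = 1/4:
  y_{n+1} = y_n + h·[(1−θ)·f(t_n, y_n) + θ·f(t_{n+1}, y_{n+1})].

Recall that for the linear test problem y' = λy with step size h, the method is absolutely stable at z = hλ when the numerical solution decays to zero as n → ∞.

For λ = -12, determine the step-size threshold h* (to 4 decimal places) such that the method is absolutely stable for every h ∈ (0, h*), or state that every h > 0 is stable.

(-4.0000,0); λ=-12 ⇒ h* = (4)/12 = 0.3333.

On y'=λy, z=hλ:
  y_{n+1} = y_n + z·[3/4·y_n + 1/4·y_{n+1}] ⇒ (1 − 1/4z)y_{n+1} = (1 + 3/4z)y_n
  so R(z) = (1 + 3/4z)/(1 − 1/4z).

Find x<0 with |R(x)|<1.
x=-1.35: |R|=0.0093
R=−1: 1+3/4x = −1+1/4x ⇒ -1/2x=2 ⇒ x=2/(-1/2)=-4.0000
Confirm numerically:
  x=-3.822: |R|=0.95449 <1
  x=-3.234: |R|=0.78822 <1
  x=-2.035: |R|=0.34880 <1
  x=-4.423: |R|=1.10044 >1
  x=-4.406: |R|=1.09660 >1
Stable set (-4.0000, 0).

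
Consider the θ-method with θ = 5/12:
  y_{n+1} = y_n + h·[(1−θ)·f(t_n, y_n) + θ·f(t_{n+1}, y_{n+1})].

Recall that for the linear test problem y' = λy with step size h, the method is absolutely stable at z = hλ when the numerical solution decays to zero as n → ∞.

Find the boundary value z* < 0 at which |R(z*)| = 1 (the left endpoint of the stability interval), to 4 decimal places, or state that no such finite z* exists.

z* = -12.0000.

With y'=λy (z=hλ):
  y_{n+1} = y_n + z·[7/12·y_n + 5/12·y_{n+1}] ⇒ (1 − 5/12z)y_{n+1} = (1 + 7/12z)y_n
  ⇒ R(z) = (1 + 7/12z)/(1 − 5/12z).

Find x<0 with |R(x)|<1.
x=-0.57: |R|=0.5394
R=−1: 1+7/12x = −1+5/12x ⇒ -1/6x=2 ⇒ x=2/(-1/6)=-12.0000
Confirm numerically:
  x=-11.481: |R|=0.98504 <1
  x=-7.211: |R|=0.80069 <1
  x=-5.631: |R|=0.68278 <1
  x=-12.564: |R|=1.01508 >1
  x=-12.247: |R|=1.00675 >1
  x=-12.175: |R|=1.00480 >1
Stable set (-12.0000, 0).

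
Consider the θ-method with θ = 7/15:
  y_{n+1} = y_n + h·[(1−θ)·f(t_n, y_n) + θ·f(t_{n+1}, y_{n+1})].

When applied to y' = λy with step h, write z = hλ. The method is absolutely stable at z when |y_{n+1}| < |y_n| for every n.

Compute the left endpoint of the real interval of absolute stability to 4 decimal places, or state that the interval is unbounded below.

left endpoint -30.0000.

With y'=λy (z=hλ):
  y_{n+1} = y_n + z·[8/15·y_n + 7/15·y_{n+1}] ⇒ (1 − 7/15z)y_{n+1} = (1 + 8/15z)y_n
  Hence R(z) = (1 + 8/15z)/(1 − 7/15z).

Boundary: |R(x)|=1, x<0.
x=-0.87: |R|=0.3812
R=−1: 1+8/15x = −1+7/15x ⇒ -1/15x=2 ⇒ x=2/(-1/15)=-30.0000
Confirm numerically:
  x=-26.259: |R|=0.98118 <1
  x=-22.394: |R|=0.95572 <1
  x=-21.159: |R|=0.94580 <1
  x=-14.602: |R|=0.86863 <1
  x=-30.561: |R|=1.00245 >1
  x=-30.134: |R|=1.00059 >1
  x=-30.098: |R|=1.00043 >1
Interval (-30.0000, 0).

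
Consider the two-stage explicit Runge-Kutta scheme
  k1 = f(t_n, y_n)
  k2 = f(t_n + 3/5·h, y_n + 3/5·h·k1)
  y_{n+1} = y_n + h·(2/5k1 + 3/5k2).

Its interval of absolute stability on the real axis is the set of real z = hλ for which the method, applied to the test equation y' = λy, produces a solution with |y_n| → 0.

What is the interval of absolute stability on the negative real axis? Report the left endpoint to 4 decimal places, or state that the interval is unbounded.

Test eqn y'=λy, z=hλ:
  k1=λy_n ⇒ h·k1=z·y_n;  k2=λ(1+3/5z)y_n ⇒ h·k2=z(1+3/5z)y_n
  y_{n+1}/y_n = 1 + 2/5z + 3/5z(1+3/5z) = 1 + z + 9/25z²
  R(z) = 1 + z + 9/25z².

Solve |R(x)|<1 on ℝ⁻.
x=-0.9: |R|=0.3916
R=1: x+9/25x²=0 ⇒ x=−25/9=-2.7778; min R=1−1/(4·9/25)=0.3056>−1
Confirm numerically:
  x=-2.429: |R|=0.69501 <1
  x=-1.736: |R|=0.34893 <1
  x=-1.162: |R|=0.32409 <1
  x=-3.232: |R|=1.52850 >1
  x=-3.190: |R|=1.47340 >1
Stable set (-2.7778, 0).

(-2.7778, 0).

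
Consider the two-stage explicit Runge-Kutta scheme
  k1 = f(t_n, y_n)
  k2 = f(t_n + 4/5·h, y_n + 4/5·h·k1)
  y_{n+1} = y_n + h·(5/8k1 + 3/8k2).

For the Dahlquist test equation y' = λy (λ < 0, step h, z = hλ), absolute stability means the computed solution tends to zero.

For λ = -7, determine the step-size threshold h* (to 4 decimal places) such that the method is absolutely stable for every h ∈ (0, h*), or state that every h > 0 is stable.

Set f=λy, z=hλ:
  k1=λy_n ⇒ h·k1=z·y_n;  k2=λ(1+4/5z)y_n ⇒ h·k2=z(1+4/5z)y_n
  y_{n+1}/y_n = 1 + 5/8z + 3/8z(1+4/5z) = 1 + z + 3/10z²
  so R(z) = 1 + z + 3/10z².

Boundary: |R(x)|=1, x<0.
x=-0.86: |R|=0.3619
R=1: x+3/10x²=0 ⇒ x=−10/3=-3.3333; min R=1−1/(4·3/10)=0.1667>−1
Confirm numerically:
  x=-2.335: |R|=0.30067 <1
  x=-2.319: |R|=0.29433 <1
  x=-1.420: |R|=0.18492 <1
  x=-3.486: |R|=1.15966 >1
  x=-3.371: |R|=1.03809 >1
Interval (-3.3333, 0).

(-3.3333,0); λ=-7 ⇒ h* = (10/3)/7 = 0.4762.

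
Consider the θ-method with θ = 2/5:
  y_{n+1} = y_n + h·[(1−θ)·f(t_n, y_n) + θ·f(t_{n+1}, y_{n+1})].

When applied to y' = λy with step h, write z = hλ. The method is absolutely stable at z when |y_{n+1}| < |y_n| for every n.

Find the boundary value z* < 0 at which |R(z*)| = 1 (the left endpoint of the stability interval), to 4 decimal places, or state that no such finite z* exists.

left endpoint -10.0000.

On y'=λy, z=hλ:
  y_{n+1} = y_n + z·[3/5·y_n + 2/5·y_{n+1}] ⇒ (1 − 2/5z)y_{n+1} = (1 + 3/5z)y_n
  Hence R(z) = (1 + 3/5z)/(1 − 2/5z).

Find x<0 with |R(x)|<1.
x=-0.62: |R|=0.5032
R=−1: 1+3/5x = −1+2/5x ⇒ -1/5x=2 ⇒ x=2/(-1/5)=-10.0000
Confirm numerically:
  x=-8.734: |R|=0.94365 <1
  x=-7.918: |R|=0.90008 <1
  x=-6.343: |R|=0.79323 <1
  x=-10.599: |R|=1.02286 >1
  x=-10.558: |R|=1.02137 >1
  x=-10.483: |R|=1.01860 >1
Stable set (-10.0000, 0).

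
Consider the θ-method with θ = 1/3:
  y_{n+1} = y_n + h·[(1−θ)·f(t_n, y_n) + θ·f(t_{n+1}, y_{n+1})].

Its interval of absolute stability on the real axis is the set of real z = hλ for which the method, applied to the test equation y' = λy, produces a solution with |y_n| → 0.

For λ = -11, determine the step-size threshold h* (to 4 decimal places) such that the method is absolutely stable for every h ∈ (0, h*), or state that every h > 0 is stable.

Set f=λy, z=hλ:
  y_{n+1} = y_n + z·[2/3·y_n + 1/3·y_{n+1}] ⇒ (1 − 1/3z)y_{n+1} = (1 + 2/3z)y_n
  R(z) = (1 + 2/3z)/(1 − 1/3z).

Solve |R(x)|<1 on ℝ⁻.
x=-1.19: |R|=0.1480
R=−1: 1+2/3x = −1+1/3x ⇒ -1/3x=2 ⇒ x=2/(-1/3)=-6.0000
Confirm numerically:
  x=-4.465: |R|=0.79437 <1
  x=-3.937: |R|=0.70261 <1
  x=-2.835: |R|=0.45758 <1
  x=-6.593: |R|=1.06182 >1
  x=-6.294: |R|=1.03163 >1
  x=-6.137: |R|=1.01499 >1
Interval (-6.0000, 0).

(-6.0000,0); λ=-11 ⇒ h* = (6)/11 = 0.5455.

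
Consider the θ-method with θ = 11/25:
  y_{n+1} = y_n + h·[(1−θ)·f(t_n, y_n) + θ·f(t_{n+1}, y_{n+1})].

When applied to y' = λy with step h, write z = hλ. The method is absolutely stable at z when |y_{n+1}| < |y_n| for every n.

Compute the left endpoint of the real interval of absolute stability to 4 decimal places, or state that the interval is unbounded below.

Set f=λy, z=hλ:
  y_{n+1} = y_n + z·[14/25·y_n + 11/25·y_{n+1}] ⇒ (1 − 11/25z)y_{n+1} = (1 + 14/25z)y_n
  Hence R(z) = (1 + 14/25z)/(1 − 11/25z).

Find x<0 with |R(x)|<1.
x=-0.53: |R|=0.5702
R=−1: 1+14/25x = −1+11/25x ⇒ -3/25x=2 ⇒ x=2/(-3/25)=-16.6667
Confirm numerically:
  x=-13.337: |R|=0.94183 <1
  x=-13.187: |R|=0.93861 <1
  x=-8.046: |R|=0.77215 <1
  x=-7.214: |R|=0.72825 <1
  x=-17.101: |R|=1.00611 >1
  x=-17.032: |R|=1.00516 >1
Stable set (-16.6667, 0).

z* = -16.6667.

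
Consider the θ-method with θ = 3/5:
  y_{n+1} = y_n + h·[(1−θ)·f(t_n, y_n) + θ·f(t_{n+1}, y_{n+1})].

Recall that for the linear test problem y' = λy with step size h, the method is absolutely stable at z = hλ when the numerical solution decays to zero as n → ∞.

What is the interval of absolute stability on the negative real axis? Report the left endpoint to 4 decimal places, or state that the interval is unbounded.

On y'=λy, z=hλ:
  y_{n+1} = y_n + z·[2/5·y_n + 3/5·y_{n+1}] ⇒ (1 − 3/5z)y_{n+1} = (1 + 2/5z)y_n
  Hence R(z) = (1 + 2/5z)/(1 − 3/5z).

Boundary: |R(x)|=1, x<0.
x=-1.76: |R|=0.1440
x=-2: |R|=0.0909
x=-10: |R|=0.4286
x=-100: |R|=0.6393
θ=3/5≥1/2 ⇒ |1+2/5x|<|1−3/5x| ∀x<0 ⇒ stable on all of ℝ⁻.

(−∞, 0) — no finite endpoint.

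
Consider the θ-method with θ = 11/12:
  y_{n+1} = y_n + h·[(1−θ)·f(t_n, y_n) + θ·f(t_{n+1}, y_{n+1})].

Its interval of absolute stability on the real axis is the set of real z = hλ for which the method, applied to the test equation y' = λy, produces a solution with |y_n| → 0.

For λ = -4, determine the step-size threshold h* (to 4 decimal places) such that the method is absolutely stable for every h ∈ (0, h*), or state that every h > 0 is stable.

interval (−∞, 0). Any h>0 works for λ=-4.

With y'=λy (z=hλ):
  y_{n+1} = y_n + z·[1/12·y_n + 11/12·y_{n+1}] ⇒ (1 − 11/12z)y_{n+1} = (1 + 1/12z)y_n
  ⇒ R(z) = (1 + 1/12z)/(1 − 11/12z).

Solve |R(x)|<1 on ℝ⁻.
x=-0.93: |R|=0.4980
x=-2: |R|=0.2941
x=-10: |R|=0.0164
x=-100: |R|=0.0791
θ=11/12≥1/2 ⇒ |1+1/12x|<|1−11/12x| ∀x<0 ⇒ unbounded interval.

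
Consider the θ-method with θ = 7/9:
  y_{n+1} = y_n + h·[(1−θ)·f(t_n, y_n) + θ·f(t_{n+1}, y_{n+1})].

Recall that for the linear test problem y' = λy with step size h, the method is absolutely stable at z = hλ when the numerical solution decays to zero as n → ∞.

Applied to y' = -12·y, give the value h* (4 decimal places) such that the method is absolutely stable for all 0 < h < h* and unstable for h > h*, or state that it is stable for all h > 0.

(−∞, 0) — no finite endpoint. Any h>0 works for λ=-12.

Test eqn y'=λy, z=hλ:
  y_{n+1} = y_n + z·[2/9·y_n + 7/9·y_{n+1}] ⇒ (1 − 7/9z)y_{n+1} = (1 + 2/9z)y_n
  Hence R(z) = (1 + 2/9z)/(1 − 7/9z).

Find x<0 with |R(x)|<1.
x=-1.73: |R|=0.2624
x=-2: |R|=0.2174
x=-10: |R|=0.1392
x=-100: |R|=0.2694
θ=7/9≥1/2 ⇒ |1+2/9x|<|1−7/9x| ∀x<0 ⇒ unbounded interval.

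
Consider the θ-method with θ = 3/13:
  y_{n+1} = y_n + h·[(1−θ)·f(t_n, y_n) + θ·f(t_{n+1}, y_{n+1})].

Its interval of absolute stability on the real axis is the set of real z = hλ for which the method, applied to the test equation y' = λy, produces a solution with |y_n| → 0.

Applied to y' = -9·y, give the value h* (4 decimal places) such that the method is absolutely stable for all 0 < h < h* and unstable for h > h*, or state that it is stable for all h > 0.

(-3.7143,0); λ=-9 ⇒ h* = (26/7)/9 = 0.4127.

On y'=λy, z=hλ:
  y_{n+1} = y_n + z·[10/13·y_n + 3/13·y_{n+1}] ⇒ (1 − 3/13z)y_{n+1} = (1 + 10/13z)y_n
  Hence R(z) = (1 + 10/13z)/(1 − 3/13z).

Boundary: |R(x)|=1, x<0.
x=-0.8: |R|=0.3247
R=−1: 1+10/13x = −1+3/13x ⇒ -7/13x=2 ⇒ x=2/(-7/13)=-3.7143
Confirm numerically:
  x=-3.513: |R|=0.94014 <1
  x=-2.866: |R|=0.72507 <1
  x=-2.549: |R|=0.60493 <1
  x=-4.177: |R|=1.12687 >1
  x=-4.069: |R|=1.09850 >1
  x=-3.890: |R|=1.04986 >1
Interval (-3.7143, 0).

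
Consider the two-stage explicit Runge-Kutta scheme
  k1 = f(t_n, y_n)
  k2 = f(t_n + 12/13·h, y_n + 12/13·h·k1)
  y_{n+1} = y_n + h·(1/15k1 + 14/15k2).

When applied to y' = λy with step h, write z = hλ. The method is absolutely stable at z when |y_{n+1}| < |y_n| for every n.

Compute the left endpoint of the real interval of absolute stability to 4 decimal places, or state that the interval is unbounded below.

z* = -1.1607.

Test eqn y'=λy, z=hλ:
  k1=λy_n ⇒ h·k1=z·y_n;  k2=λ(1+12/13z)y_n ⇒ h·k2=z(1+12/13z)y_n
  y_{n+1}/y_n = 1 + 1/15z + 14/15z(1+12/13z) = 1 + z + 56/65z²
  R(z) = 1 + z + 56/65z².

Solve |R(x)|<1 on ℝ⁻.
x=-1.22: |R|=1.0623
R=1: x+56/65x²=0 ⇒ x=−65/56=-1.1607; min R=1−1/(4·56/65)=0.7098>−1
Confirm numerically:
  x=-0.863: |R|=0.77865 <1
  x=-0.648: |R|=0.71376 <1
  x=-0.588: |R|=0.70987 <1
  x=-0.551: |R|=0.71056 <1
  x=-1.506: |R|=1.44800 >1
  x=-1.200: |R|=1.04062 >1
  x=-1.185: |R|=1.02479 >1
Stable set (-1.1607, 0).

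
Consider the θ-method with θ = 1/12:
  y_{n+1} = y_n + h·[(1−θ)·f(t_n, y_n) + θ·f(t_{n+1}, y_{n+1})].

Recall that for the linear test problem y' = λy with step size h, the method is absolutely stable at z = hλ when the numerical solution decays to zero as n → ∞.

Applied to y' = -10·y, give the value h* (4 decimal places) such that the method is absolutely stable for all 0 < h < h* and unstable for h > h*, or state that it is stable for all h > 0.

(-2.4000,0); λ=-10 ⇒ h* = (12/5)/10 = 0.2400.

On y'=λy, z=hλ:
  y_{n+1} = y_n + z·[11/12·y_n + 1/12·y_{n+1}] ⇒ (1 − 1/12z)y_{n+1} = (1 + 11/12z)y_n
  so R(z) = (1 + 11/12z)/(1 − 1/12z).

Solve |R(x)|<1 on ℝ⁻.
x=-1.1: |R|=0.0076
R=−1: 1+11/12x = −1+1/12x ⇒ -5/6x=2 ⇒ x=2/(-5/6)=-2.4000
Confirm numerically:
  x=-1.979: |R|=0.69883 <1
  x=-1.740: |R|=0.51965 <1
  x=-1.482: |R|=0.31909 <1
  x=-1.366: |R|=0.22640 <1
  x=-2.864: |R|=1.31216 >1
  x=-2.835: |R|=1.29323 >1
Stable set (-2.4000, 0).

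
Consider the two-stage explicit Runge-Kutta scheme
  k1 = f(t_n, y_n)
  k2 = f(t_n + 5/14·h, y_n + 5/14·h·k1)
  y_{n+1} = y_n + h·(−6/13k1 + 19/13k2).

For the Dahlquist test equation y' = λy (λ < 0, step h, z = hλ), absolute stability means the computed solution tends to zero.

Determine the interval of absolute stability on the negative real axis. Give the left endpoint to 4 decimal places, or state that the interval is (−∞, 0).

(-1.9158, 0).

Test eqn y'=λy, z=hλ:
  k1=λy_n ⇒ h·k1=z·y_n;  k2=λ(1+5/14z)y_n ⇒ h·k2=z(1+5/14z)y_n
  y_{n+1}/y_n = 1 − 6/13z + 19/13z(1+5/14z) = 1 + z + 95/182z²
  so R(z) = 1 + z + 95/182z².

Solve |R(x)|<1 on ℝ⁻.
x=-1.31: |R|=0.5858
R=1: x+95/182x²=0 ⇒ x=−182/95=-1.9158; min R=1−1/(4·95/182)=0.5211>−1
Confirm numerically:
  x=-1.844: |R|=0.93090 <1
  x=-1.778: |R|=0.87212 <1
  x=-1.755: |R|=0.85271 <1
  x=-1.063: |R|=0.52682 <1
  x=-1.953: |R|=1.03793 >1
  x=-1.937: |R|=1.02145 >1
Stable set (-1.9158, 0).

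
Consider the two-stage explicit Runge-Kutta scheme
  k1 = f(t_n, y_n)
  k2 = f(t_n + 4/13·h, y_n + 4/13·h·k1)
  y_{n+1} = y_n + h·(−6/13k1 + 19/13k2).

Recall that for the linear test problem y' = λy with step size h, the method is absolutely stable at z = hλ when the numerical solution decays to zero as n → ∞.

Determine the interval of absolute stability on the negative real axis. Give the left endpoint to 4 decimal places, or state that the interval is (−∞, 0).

z∈(-2.2237,0).

Test eqn y'=λy, z=hλ:
  k1=λy_n ⇒ h·k1=z·y_n;  k2=λ(1+4/13z)y_n ⇒ h·k2=z(1+4/13z)y_n
  y_{n+1}/y_n = 1 − 6/13z + 19/13z(1+4/13z) = 1 + z + 76/169z²
  so R(z) = 1 + z + 76/169z².

Find x<0 with |R(x)|<1.
x=-1.7: |R|=0.5996
R=1: x+76/169x²=0 ⇒ x=−169/76=-2.2237; min R=1−1/(4·76/169)=0.4441>−1
Confirm numerically:
  x=-1.263: |R|=0.45435 <1
  x=-1.047: |R|=0.44597 <1
  x=-1.038: |R|=0.44653 <1
  x=-2.381: |R|=1.16845 >1
  x=-2.355: |R|=1.13907 >1
So |R|<1 on (-2.2237, 0).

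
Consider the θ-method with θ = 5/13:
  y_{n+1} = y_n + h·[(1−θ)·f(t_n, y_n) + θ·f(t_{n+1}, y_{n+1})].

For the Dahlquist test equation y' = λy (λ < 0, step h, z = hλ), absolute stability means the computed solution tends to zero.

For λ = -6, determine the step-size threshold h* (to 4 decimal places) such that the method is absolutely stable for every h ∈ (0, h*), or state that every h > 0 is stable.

On y'=λy, z=hλ:
  y_{n+1} = y_n + z·[8/13·y_n + 5/13·y_{n+1}] ⇒ (1 − 5/13z)y_{n+1} = (1 + 8/13z)y_n
  ⇒ R(z) = (1 + 8/13z)/(1 − 5/13z).

Solve |R(x)|<1 on ℝ⁻.
x=-1.66: |R|=0.0131
R=−1: 1+8/13x = −1+5/13x ⇒ -3/13x=2 ⇒ x=2/(-3/13)=-8.6667
Confirm numerically:
  x=-6.584: |R|=0.86394 <1
  x=-6.033: |R|=0.81696 <1
  x=-5.694: |R|=0.78495 <1
  x=-8.854: |R|=1.00981 >1
  x=-8.830: |R|=1.00857 >1
  x=-8.800: |R|=1.00702 >1
Interval (-8.6667, 0).

(-8.6667,0); λ=-6 ⇒ h* = (26/3)/6 = 1.4444.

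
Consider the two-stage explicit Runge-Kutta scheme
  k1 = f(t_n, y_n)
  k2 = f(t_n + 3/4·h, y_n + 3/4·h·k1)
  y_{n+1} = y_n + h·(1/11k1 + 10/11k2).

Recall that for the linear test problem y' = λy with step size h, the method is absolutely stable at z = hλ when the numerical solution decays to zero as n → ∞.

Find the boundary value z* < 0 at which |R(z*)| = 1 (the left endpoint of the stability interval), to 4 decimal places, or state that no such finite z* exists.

z* = -1.4667.

Set f=λy, z=hλ:
  k1=λy_n ⇒ h·k1=z·y_n;  k2=λ(1+3/4z)y_n ⇒ h·k2=z(1+3/4z)y_n
  y_{n+1}/y_n = 1 + 1/11z + 10/11z(1+3/4z) = 1 + z + 15/22z²
  so R(z) = 1 + z + 15/22z².

Find x<0 with |R(x)|<1.
x=-1.5: |R|=1.0341
R=1: x+15/22x²=0 ⇒ x=−22/15=-1.4667; min R=1−1/(4·15/22)=0.6333>−1
Confirm numerically:
  x=-1.431: |R|=0.96520 <1
  x=-1.193: |R|=0.77740 <1
  x=-0.973: |R|=0.67250 <1
  x=-1.892: |R|=1.54868 >1
  x=-1.553: |R|=1.09142 >1
So |R|<1 on (-1.4667, 0).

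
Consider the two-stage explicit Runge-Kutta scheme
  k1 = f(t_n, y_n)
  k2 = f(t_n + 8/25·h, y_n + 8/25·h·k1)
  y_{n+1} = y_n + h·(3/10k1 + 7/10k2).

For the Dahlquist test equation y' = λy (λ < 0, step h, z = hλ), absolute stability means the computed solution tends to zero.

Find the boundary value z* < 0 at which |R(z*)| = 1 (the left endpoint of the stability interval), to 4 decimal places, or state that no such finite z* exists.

z* = -4.4643.

Set f=λy, z=hλ:
  k1=λy_n ⇒ h·k1=z·y_n;  k2=λ(1+8/25z)y_n ⇒ h·k2=z(1+8/25z)y_n
  y_{n+1}/y_n = 1 + 3/10z + 7/10z(1+8/25z) = 1 + z + 28/125z²
  so R(z) = 1 + z + 28/125z².

Boundary: |R(x)|=1, x<0.
x=-0.5: |R|=0.5560
R=1: x+28/125x²=0 ⇒ x=−125/28=-4.4643; min R=1−1/(4·28/125)=-0.1161>−1
Confirm numerically:
  x=-2.348: |R|=0.11306 <1
  x=-2.126: |R|=0.11355 <1
  x=-1.962: |R|=0.09972 <1
  x=-5.026: |R|=1.63239 >1
  x=-4.685: |R|=1.23163 >1
  x=-4.675: |R|=1.22066 >1
So |R|<1 on (-4.4643, 0).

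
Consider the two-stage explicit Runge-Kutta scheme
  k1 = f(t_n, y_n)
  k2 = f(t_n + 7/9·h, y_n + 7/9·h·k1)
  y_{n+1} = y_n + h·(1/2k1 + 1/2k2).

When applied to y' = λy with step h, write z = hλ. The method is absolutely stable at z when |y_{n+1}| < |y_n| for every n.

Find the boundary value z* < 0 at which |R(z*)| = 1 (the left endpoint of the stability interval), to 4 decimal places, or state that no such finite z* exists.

Test eqn y'=λy, z=hλ:
  k1=λy_n ⇒ h·k1=z·y_n;  k2=λ(1+7/9z)y_n ⇒ h·k2=z(1+7/9z)y_n
  y_{n+1}/y_n = 1 + 1/2z + 1/2z(1+7/9z) = 1 + z + 7/18z²
  R(z) = 1 + z + 7/18z².

Need |R(x)|<1, x<0.
x=-1.28: |R|=0.3572
R=1: x+7/18x²=0 ⇒ x=−18/7=-2.5714; min R=1−1/(4·7/18)=0.3571>−1
Confirm numerically:
  x=-2.426: |R|=0.86280 <1
  x=-2.194: |R|=0.67797 <1
  x=-1.938: |R|=0.52261 <1
  x=-1.662: |R|=0.41221 <1
  x=-3.120: |R|=1.66560 >1
  x=-2.789: |R|=1.23598 >1
So |R|<1 on (-2.5714, 0).

z* = -2.5714.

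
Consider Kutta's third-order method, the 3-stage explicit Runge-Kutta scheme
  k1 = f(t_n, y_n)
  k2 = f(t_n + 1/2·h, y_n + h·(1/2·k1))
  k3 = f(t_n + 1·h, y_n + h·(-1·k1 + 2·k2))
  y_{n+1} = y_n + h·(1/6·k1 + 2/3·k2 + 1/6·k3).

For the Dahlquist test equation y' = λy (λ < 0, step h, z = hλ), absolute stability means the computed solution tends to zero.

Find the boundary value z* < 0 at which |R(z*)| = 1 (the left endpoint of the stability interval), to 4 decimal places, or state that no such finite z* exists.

Set f=λy, z=hλ:
  order 3, 3-stage ⇒ R(z)=1+z+z^2/2+z^3/6
  (e.g. R(-1.15)=0.25777, |R|=0.25777)

Need |R(x)|<1, x<0.
x=-1.15: |R|=0.2578
|R(-2.3)|=0.6828 |R(-1.67)|=0.0518 |R(-0.82)|=0.4243
Bisect:
  x_lo=-2.9953 |R|=1.9884  x_hi=-0.3603 |R|=0.6968
  mid=-1.67781 |R|=0.05747 →hi
  mid=-2.33657 |R|=0.73290 →hi
  mid=-2.66595 |R|=1.27026 →lo
  mid=-2.50126 |R|=0.98122 →hi
  mid=-2.58361 |R|=1.12037 →lo
  mid=-2.54244 |R|=1.04949 →lo
  mid=-2.52185 |R|=1.01503 →lo
  mid=-2.51156 |R|=0.99805 →hi
  mid=-2.51670 |R|=1.00652 →lo
  mid=-2.51413 |R|=1.00228 →lo
  ...
  [-2.51284,-2.51268] ⇒ x*=-2.5127
So |R|<1 on (-2.5127, 0).

left endpoint -2.5127.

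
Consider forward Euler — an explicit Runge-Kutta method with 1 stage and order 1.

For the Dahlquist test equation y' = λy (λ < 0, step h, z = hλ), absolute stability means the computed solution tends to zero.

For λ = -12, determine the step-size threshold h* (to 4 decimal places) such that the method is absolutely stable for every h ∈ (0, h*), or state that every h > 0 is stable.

Set f=λy, z=hλ:
  order 1, 1-stage ⇒ R(z)=1+z
  (e.g. R(-1.5)=-0.50000, |R|=0.50000)

Need |R(x)|<1, x<0.
x=-1.5: |R|=0.5000
|R(-1.61)|=0.6100 |R(-1.33)|=0.3300 |R(-1.03)|=0.0300
Bisect:
  x_lo=-2.6960 |R|=1.6960  x_hi=-0.3677 |R|=0.6323
  mid=-1.53186 |R|=0.53186 →hi
  mid=-2.11392 |R|=1.11392 →lo
  mid=-1.82289 |R|=0.82289 →hi
  mid=-1.96841 |R|=0.96841 →hi
  mid=-2.04116 |R|=1.04116 →lo
  mid=-2.00478 |R|=1.00478 →lo
  mid=-1.98659 |R|=0.98659 →hi
  mid=-1.99569 |R|=0.99569 →hi
  mid=-2.00024 |R|=1.00024 →lo
  mid=-1.99796 |R|=0.99796 →hi
  ...
  [-2.00009,-1.99995] ⇒ x*=-2.0000
Stable set (-2.0000, 0).

(-2.0000,0); λ=-12 ⇒ h* = 0.1667.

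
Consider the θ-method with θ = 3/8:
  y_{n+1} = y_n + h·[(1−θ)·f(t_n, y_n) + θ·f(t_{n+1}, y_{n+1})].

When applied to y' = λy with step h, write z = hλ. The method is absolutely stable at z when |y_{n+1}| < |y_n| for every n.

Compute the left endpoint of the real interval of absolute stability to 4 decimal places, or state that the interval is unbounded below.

On y'=λy, z=hλ:
  y_{n+1} = y_n + z·[5/8·y_n + 3/8·y_{n+1}] ⇒ (1 − 3/8z)y_{n+1} = (1 + 5/8z)y_n
  R(z) = (1 + 5/8z)/(1 − 3/8z).

Solve |R(x)|<1 on ℝ⁻.
x=-1.21: |R|=0.1677
R=−1: 1+5/8x = −1+3/8x ⇒ -1/4x=2 ⇒ x=2/(-1/4)=-8.0000
Confirm numerically:
  x=-6.789: |R|=0.91462 <1
  x=-5.368: |R|=0.78161 <1
  x=-5.075: |R|=0.74812 <1
  x=-8.281: |R|=1.01711 >1
  x=-8.206: |R|=1.01263 >1
  x=-8.079: |R|=1.00490 >1
So |R|<1 on (-8.0000, 0).

left endpoint -8.0000.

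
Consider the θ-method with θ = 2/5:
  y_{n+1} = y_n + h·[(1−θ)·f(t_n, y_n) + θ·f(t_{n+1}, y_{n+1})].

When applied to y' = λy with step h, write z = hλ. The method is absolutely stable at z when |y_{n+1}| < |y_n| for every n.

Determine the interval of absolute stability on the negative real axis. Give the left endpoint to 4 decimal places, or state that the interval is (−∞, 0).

Test eqn y'=λy, z=hλ:
  y_{n+1} = y_n + z·[3/5·y_n + 2/5·y_{n+1}] ⇒ (1 − 2/5z)y_{n+1} = (1 + 3/5z)y_n
  Hence R(z) = (1 + 3/5z)/(1 − 2/5z).

Need |R(x)|<1, x<0.
x=-0.43: |R|=0.6331
R=−1: 1+3/5x = −1+2/5x ⇒ -1/5x=2 ⇒ x=2/(-1/5)=-10.0000
Confirm numerically:
  x=-7.156: |R|=0.85273 <1
  x=-4.981: |R|=0.66455 <1
  x=-4.103: |R|=0.55346 <1
  x=-10.540: |R|=1.02071 >1
  x=-10.434: |R|=1.01678 >1
  x=-10.271: |R|=1.01061 >1
Stable set (-10.0000, 0).

z∈(-10.0000,0).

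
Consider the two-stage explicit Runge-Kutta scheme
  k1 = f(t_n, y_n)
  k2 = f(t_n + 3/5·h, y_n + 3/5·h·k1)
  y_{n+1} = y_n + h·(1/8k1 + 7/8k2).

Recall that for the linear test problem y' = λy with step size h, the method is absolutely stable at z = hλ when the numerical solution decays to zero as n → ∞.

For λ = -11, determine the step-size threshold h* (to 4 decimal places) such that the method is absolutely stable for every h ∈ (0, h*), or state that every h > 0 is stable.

On y'=λy, z=hλ:
  k1=λy_n ⇒ h·k1=z·y_n;  k2=λ(1+3/5z)y_n ⇒ h·k2=z(1+3/5z)y_n
  y_{n+1}/y_n = 1 + 1/8z + 7/8z(1+3/5z) = 1 + z + 21/40z²
  ⇒ R(z) = 1 + z + 21/40z².

Solve |R(x)|<1 on ℝ⁻.
x=-1.37: |R|=0.6154
R=1: x+21/40x²=0 ⇒ x=−40/21=-1.9048; min R=1−1/(4·21/40)=0.5238>−1
Confirm numerically:
  x=-1.881: |R|=0.97653 <1
  x=-1.520: |R|=0.69296 <1
  x=-1.483: |R|=0.67163 <1
  x=-0.935: |R|=0.52397 <1
  x=-2.502: |R|=1.78450 >1
  x=-2.484: |R|=1.75538 >1
  x=-2.459: |R|=1.71551 >1
So |R|<1 on (-1.9048, 0).

(-1.9048,0); λ=-11 ⇒ h* = (40/21)/11 = 0.1732.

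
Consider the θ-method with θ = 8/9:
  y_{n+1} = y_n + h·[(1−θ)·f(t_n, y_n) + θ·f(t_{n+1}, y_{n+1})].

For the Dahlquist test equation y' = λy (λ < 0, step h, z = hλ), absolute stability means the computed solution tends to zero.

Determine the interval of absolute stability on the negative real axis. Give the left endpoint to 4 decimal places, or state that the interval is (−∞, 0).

unbounded; (−∞, 0).

With y'=λy (z=hλ):
  y_{n+1} = y_n + z·[1/9·y_n + 8/9·y_{n+1}] ⇒ (1 − 8/9z)y_{n+1} = (1 + 1/9z)y_n
  R(z) = (1 + 1/9z)/(1 − 8/9z).

Solve |R(x)|<1 on ℝ⁻.
x=-1.13: |R|=0.4363
x=-2: |R|=0.2800
x=-10: |R|=0.0112
x=-100: |R|=0.1125
θ=8/9≥1/2 ⇒ |1+1/9x|<|1−8/9x| ∀x<0 ⇒ stable on all of ℝ⁻.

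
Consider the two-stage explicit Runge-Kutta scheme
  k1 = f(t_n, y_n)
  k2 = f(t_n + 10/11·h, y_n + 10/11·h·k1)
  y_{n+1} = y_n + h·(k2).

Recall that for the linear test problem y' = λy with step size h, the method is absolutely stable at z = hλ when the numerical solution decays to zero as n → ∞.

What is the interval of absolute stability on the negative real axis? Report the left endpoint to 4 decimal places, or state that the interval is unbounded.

(-1.1000, 0).

On y'=λy, z=hλ:
  k1=λy_n ⇒ h·k1=z·y_n;  k2=λ(1+10/11z)y_n ⇒ h·k2=z(1+10/11z)y_n
  y_{n+1}/y_n = 1 + z(1+10/11z) = 1 + z + 10/11z²
  Hence R(z) = 1 + z + 10/11z².

Solve |R(x)|<1 on ℝ⁻.
x=-0.39: |R|=0.7483
R=1: x+10/11x²=0 ⇒ x=−11/10=-1.1000; min R=1−1/(4·10/11)=0.7250>−1
Confirm numerically:
  x=-1.020: |R|=0.92582 <1
  x=-0.641: |R|=0.73253 <1
  x=-0.465: |R|=0.73157 <1
  x=-1.560: |R|=1.65236 >1
  x=-1.537: |R|=1.61061 >1
  x=-1.364: |R|=1.32736 >1
So |R|<1 on (-1.1000, 0).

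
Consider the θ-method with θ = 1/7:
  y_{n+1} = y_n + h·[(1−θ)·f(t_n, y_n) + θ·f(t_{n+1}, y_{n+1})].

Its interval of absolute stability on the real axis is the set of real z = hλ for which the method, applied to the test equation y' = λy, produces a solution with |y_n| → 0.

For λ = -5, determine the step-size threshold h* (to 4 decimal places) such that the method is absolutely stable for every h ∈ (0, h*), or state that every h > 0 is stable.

(-2.8000,0); λ=-5 ⇒ h* = (14/5)/5 = 0.5600.

Set f=λy, z=hλ:
  y_{n+1} = y_n + z·[6/7·y_n + 1/7·y_{n+1}] ⇒ (1 − 1/7z)y_{n+1} = (1 + 6/7z)y_n
  ⇒ R(z) = (1 + 6/7z)/(1 − 1/7z).

Need |R(x)|<1, x<0.
x=-1.37: |R|=0.1458
R=−1: 1+6/7x = −1+1/7x ⇒ -5/7x=2 ⇒ x=2/(-5/7)=-2.8000
Confirm numerically:
  x=-2.068: |R|=0.59638 <1
  x=-1.764: |R|=0.40895 <1
  x=-1.532: |R|=0.25692 <1
  x=-1.522: |R|=0.25018 <1
  x=-3.271: |R|=1.22929 >1
  x=-3.202: |R|=1.19702 >1
  x=-3.176: |R|=1.18475 >1
Interval (-2.8000, 0).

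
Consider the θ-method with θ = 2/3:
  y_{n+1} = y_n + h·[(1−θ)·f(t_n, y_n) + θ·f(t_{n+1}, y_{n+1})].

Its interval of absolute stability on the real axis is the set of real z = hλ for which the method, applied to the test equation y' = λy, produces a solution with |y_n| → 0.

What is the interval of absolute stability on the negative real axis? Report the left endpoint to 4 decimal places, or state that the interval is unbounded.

With y'=λy (z=hλ):
  y_{n+1} = y_n + z·[1/3·y_n + 2/3·y_{n+1}] ⇒ (1 − 2/3z)y_{n+1} = (1 + 1/3z)y_n
  so R(z) = (1 + 1/3z)/(1 − 2/3z).

Solve |R(x)|<1 on ℝ⁻.
x=-0.69: |R|=0.5274
x=-2: |R|=0.1429
x=-10: |R|=0.3043
x=-100: |R|=0.4778
θ=2/3≥1/2 ⇒ |1+1/3x|<|1−2/3x| ∀x<0 ⇒ stable on all of ℝ⁻.

interval (−∞, 0).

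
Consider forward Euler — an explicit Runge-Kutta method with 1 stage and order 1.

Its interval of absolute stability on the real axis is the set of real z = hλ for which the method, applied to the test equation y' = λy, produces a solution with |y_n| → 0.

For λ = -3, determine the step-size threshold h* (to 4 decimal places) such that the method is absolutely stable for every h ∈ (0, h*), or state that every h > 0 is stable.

With y'=λy (z=hλ):
  order 1, 1-stage ⇒ R(z)=1+z
  (e.g. R(-1.69)=-0.69000, |R|=0.69000)

Find x<0 with |R(x)|<1.
x=-1.69: |R|=0.6900
|R(-1.92)|=0.9200 |R(-1.42)|=0.4200 |R(-0.66)|=0.3400
Bisect:
  x_lo=-2.3475 |R|=1.3475  x_hi=-0.3710 |R|=0.6290
  mid=-1.35923 |R|=0.35923 →hi
  mid=-1.85334 |R|=0.85334 →hi
  mid=-2.10040 |R|=1.10040 →lo
  mid=-1.97687 |R|=0.97687 →hi
  mid=-2.03863 |R|=1.03863 →lo
  mid=-2.00775 |R|=1.00775 →lo
  mid=-1.99231 |R|=0.99231 →hi
  mid=-2.00003 |R|=1.00003 →lo
  ...
  [-2.00003,-1.99991] ⇒ x*=-2.0000
Interval (-2.0000, 0).

(-2.0000,0); λ=-3 ⇒ h* = 0.6667.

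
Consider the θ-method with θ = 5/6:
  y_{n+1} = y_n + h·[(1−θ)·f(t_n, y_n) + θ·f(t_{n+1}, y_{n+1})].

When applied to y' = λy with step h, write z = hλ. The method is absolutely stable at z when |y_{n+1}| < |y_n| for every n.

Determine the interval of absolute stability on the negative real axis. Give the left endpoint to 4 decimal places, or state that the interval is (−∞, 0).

unbounded; (−∞, 0).

Test eqn y'=λy, z=hλ:
  y_{n+1} = y_n + z·[1/6·y_n + 5/6·y_{n+1}] ⇒ (1 − 5/6z)y_{n+1} = (1 + 1/6z)y_n
  R(z) = (1 + 1/6z)/(1 − 5/6z).

Solve |R(x)|<1 on ℝ⁻.
x=-1.69: |R|=0.2983
x=-2: |R|=0.2500
x=-10: |R|=0.0714
x=-100: |R|=0.1858
θ=5/6≥1/2 ⇒ |1+1/6x|<|1−5/6x| ∀x<0 ⇒ interval (−∞,0).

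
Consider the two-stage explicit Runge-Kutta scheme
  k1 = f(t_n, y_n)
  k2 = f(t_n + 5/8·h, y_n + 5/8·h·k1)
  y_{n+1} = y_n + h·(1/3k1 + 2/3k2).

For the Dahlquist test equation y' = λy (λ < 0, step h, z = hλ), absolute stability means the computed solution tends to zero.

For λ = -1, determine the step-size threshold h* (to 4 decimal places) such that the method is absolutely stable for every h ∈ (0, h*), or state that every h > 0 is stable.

On y'=λy, z=hλ:
  k1=λy_n ⇒ h·k1=z·y_n;  k2=λ(1+5/8z)y_n ⇒ h·k2=z(1+5/8z)y_n
  y_{n+1}/y_n = 1 + 1/3z + 2/3z(1+5/8z) = 1 + z + 5/12z²
  R(z) = 1 + z + 5/12z².

Need |R(x)|<1, x<0.
x=-1.15: |R|=0.4010
R=1: x+5/12x²=0 ⇒ x=−12/5=-2.4000; min R=1−1/(4·5/12)=0.4000>−1
Confirm numerically:
  x=-2.193: |R|=0.81085 <1
  x=-1.496: |R|=0.43651 <1
  x=-1.167: |R|=0.40045 <1
  x=-2.943: |R|=1.66585 >1
  x=-2.925: |R|=1.63984 >1
  x=-2.681: |R|=1.31390 >1
Stable set (-2.4000, 0).

(-2.4000,0); λ=-1 ⇒ h* = (12/5)/1 = 2.4000.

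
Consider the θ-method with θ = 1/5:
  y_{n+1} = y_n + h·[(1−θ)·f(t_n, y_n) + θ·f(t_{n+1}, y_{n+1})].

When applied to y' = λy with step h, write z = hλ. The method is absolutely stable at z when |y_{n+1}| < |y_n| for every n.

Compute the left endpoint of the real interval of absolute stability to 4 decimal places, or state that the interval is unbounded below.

Test eqn y'=λy, z=hλ:
  y_{n+1} = y_n + z·[4/5·y_n + 1/5·y_{n+1}] ⇒ (1 − 1/5z)y_{n+1} = (1 + 4/5z)y_n
  ⇒ R(z) = (1 + 4/5z)/(1 − 1/5z).

Solve |R(x)|<1 on ℝ⁻.
x=-0.66: |R|=0.4170
R=−1: 1+4/5x = −1+1/5x ⇒ -3/5x=2 ⇒ x=2/(-3/5)=-3.3333
Confirm numerically:
  x=-2.781: |R|=0.78705 <1
  x=-2.686: |R|=0.74733 <1
  x=-2.374: |R|=0.60971 <1
  x=-1.662: |R|=0.24737 <1
  x=-3.838: |R|=1.17131 >1
  x=-3.756: |R|=1.14481 >1
So |R|<1 on (-3.3333, 0).

left endpoint -3.3333.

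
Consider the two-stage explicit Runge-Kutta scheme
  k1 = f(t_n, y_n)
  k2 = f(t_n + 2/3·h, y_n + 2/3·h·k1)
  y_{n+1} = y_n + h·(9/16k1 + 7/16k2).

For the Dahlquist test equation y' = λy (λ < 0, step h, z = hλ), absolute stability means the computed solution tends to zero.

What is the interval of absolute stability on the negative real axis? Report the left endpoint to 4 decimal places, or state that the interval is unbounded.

z∈(-3.4286,0).

Test eqn y'=λy, z=hλ:
  k1=λy_n ⇒ h·k1=z·y_n;  k2=λ(1+2/3z)y_n ⇒ h·k2=z(1+2/3z)y_n
  y_{n+1}/y_n = 1 + 9/16z + 7/16z(1+2/3z) = 1 + z + 7/24z²
  R(z) = 1 + z + 7/24z².

Boundary: |R(x)|=1, x<0.
x=-1.69: |R|=0.1430
R=1: x+7/24x²=0 ⇒ x=−24/7=-3.4286; min R=1−1/(4·7/24)=0.1429>−1
Confirm numerically:
  x=-3.159: |R|=0.75162 <1
  x=-3.068: |R|=0.67735 <1
  x=-2.819: |R|=0.49881 <1
  x=-3.890: |R|=1.52353 >1
  x=-3.463: |R|=1.03477 >1
Stable set (-3.4286, 0).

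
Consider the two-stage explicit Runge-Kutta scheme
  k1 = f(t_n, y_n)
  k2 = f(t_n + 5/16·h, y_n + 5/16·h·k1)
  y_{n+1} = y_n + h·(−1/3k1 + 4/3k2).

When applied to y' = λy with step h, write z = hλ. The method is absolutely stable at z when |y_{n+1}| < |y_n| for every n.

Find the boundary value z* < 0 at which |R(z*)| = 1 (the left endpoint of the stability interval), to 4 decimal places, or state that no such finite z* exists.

Set f=λy, z=hλ:
  k1=λy_n ⇒ h·k1=z·y_n;  k2=λ(1+5/16z)y_n ⇒ h·k2=z(1+5/16z)y_n
  y_{n+1}/y_n = 1 − 1/3z + 4/3z(1+5/16z) = 1 + z + 5/12z²
  ⇒ R(z) = 1 + z + 5/12z².

Solve |R(x)|<1 on ℝ⁻.
x=-0.9: |R|=0.4375
R=1: x+5/12x²=0 ⇒ x=−12/5=-2.4000; min R=1−1/(4·5/12)=0.4000>−1
Confirm numerically:
  x=-1.801: |R|=0.55050 <1
  x=-1.437: |R|=0.42340 <1
  x=-1.311: |R|=0.40513 <1
  x=-2.694: |R|=1.33002 >1
  x=-2.625: |R|=1.24609 >1
  x=-2.481: |R|=1.08373 >1
Stable set (-2.4000, 0).

left endpoint -2.4000.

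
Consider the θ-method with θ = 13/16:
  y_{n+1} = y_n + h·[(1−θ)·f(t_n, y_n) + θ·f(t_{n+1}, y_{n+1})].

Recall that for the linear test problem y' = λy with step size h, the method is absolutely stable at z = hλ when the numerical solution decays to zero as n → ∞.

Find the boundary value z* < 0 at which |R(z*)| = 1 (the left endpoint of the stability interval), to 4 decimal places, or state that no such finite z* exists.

With y'=λy (z=hλ):
  y_{n+1} = y_n + z·[3/16·y_n + 13/16·y_{n+1}] ⇒ (1 − 13/16z)y_{n+1} = (1 + 3/16z)y_n
  R(z) = (1 + 3/16z)/(1 − 13/16z).

Find x<0 with |R(x)|<1.
x=-1.71: |R|=0.2843
x=-2: |R|=0.2381
x=-10: |R|=0.0959
x=-100: |R|=0.2158
θ=13/16≥1/2 ⇒ |1+3/16x|<|1−13/16x| ∀x<0 ⇒ interval (−∞,0).

unbounded; (−∞, 0).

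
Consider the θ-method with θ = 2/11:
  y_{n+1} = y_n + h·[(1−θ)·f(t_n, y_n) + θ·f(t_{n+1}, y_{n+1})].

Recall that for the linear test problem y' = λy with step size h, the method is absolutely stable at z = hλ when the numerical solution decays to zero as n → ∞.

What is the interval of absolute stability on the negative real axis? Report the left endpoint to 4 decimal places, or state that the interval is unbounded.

(-3.1429, 0).

Test eqn y'=λy, z=hλ:
  y_{n+1} = y_n + z·[9/11·y_n + 2/11·y_{n+1}] ⇒ (1 − 2/11z)y_{n+1} = (1 + 9/11z)y_n
  ⇒ R(z) = (1 + 9/11z)/(1 − 2/11z).

Find x<0 with |R(x)|<1.
x=-1.38: |R|=0.1032
R=−1: 1+9/11x = −1+2/11x ⇒ -7/11x=2 ⇒ x=2/(-7/11)=-3.1429
Confirm numerically:
  x=-2.271: |R|=0.60732 <1
  x=-1.581: |R|=0.22800 <1
  x=-1.497: |R|=0.17672 <1
  x=-1.383: |R|=0.10511 <1
  x=-3.614: |R|=1.18093 >1
  x=-3.402: |R|=1.10189 >1
  x=-3.177: |R|=1.01377 >1
Stable set (-3.1429, 0).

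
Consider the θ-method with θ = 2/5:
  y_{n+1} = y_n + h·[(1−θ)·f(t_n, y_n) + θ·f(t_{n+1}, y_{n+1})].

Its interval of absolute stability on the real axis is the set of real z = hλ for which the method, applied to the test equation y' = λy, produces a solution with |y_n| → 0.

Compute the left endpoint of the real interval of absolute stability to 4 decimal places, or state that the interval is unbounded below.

z* = -10.0000.

Test eqn y'=λy, z=hλ:
  y_{n+1} = y_n + z·[3/5·y_n + 2/5·y_{n+1}] ⇒ (1 − 2/5z)y_{n+1} = (1 + 3/5z)y_n
  Hence R(z) = (1 + 3/5z)/(1 − 2/5z).

Solve |R(x)|<1 on ℝ⁻.
x=-0.54: |R|=0.5559
R=−1: 1+3/5x = −1+2/5x ⇒ -1/5x=2 ⇒ x=2/(-1/5)=-10.0000
Confirm numerically:
  x=-9.911: |R|=0.99641 <1
  x=-8.438: |R|=0.92860 <1
  x=-5.433: |R|=0.71215 <1
  x=-4.990: |R|=0.66555 <1
  x=-10.519: |R|=1.01993 >1
  x=-10.399: |R|=1.01547 >1
  x=-10.251: |R|=1.00984 >1
So |R|<1 on (-10.0000, 0).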